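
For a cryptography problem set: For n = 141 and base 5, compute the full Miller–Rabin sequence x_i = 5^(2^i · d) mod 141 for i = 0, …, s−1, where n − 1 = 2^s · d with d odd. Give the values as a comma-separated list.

n − 1 = 140 = 2^2 · 35, so s = 2 and d = 35.
x_0 = 5^35 mod 141 = 29.
x_1 = 29^2 mod 141 = 136.

29, 136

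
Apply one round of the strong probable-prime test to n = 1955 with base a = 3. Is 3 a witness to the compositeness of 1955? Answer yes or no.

n − 1 = 1954 = 2^1 · 977, so s = 1 and d = 977.
Repeated squaring mod 1955: 3^1 ≡ 3, 3^2 ≡ 9, 3^4 ≡ 81, 3^8 ≡ 696, 3^16 ≡ 1531, 3^32 ≡ 1871, 3^64 ≡ 1191, 3^128 ≡ 1106, 3^256 ≡ 1361, 3^512 ≡ 936.
977 = 512 + 256 + 128 + 64 + 16 + 1, so 3^977 ≡ 936·1361·1106·1191·1531·3 ≡ 938 (mod 1955).
x_0 = 3^977 mod 1955 = 938.
x_0 ∉ {1, 1954} and s = 1, so 3 is a Miller–Rabin witness and 1955 is composite.

yes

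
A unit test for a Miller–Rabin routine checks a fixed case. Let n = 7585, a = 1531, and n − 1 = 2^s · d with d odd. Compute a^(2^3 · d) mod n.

1

n − 1 = 7584 = 2^5 · 237, so s = 5 and d = 237.
By repeated squaring, 1531^237 ≡ 6136 (mod 7585).
x_0 = 6136.
x_1 = 6136^2 mod 7585 = 6141.
x_2 = 6141^2 mod 7585 = 6846.
x_3 = 6846^2 mod 7585 = 1.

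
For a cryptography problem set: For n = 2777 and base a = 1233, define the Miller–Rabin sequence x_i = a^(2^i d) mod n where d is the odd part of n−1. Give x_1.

n − 1 = 2776 = 2^3 · 347, so s = 3 and d = 347.
x_0 = 1233^347 mod 2777 = 190.
x_1 = 190^2 mod 2777 = 2776.

2776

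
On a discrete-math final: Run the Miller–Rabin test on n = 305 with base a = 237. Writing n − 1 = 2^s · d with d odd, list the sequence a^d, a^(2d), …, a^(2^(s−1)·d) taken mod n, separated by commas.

n − 1 = 304 = 2^4 · 19, so s = 4 and d = 19.
x_0 = 237^19 mod 305 = 63.
x_1 = 63^2 mod 305 = 4.
x_2 = 4^2 mod 305 = 16.
x_3 = 16^2 mod 305 = 256.

63, 4, 16, 256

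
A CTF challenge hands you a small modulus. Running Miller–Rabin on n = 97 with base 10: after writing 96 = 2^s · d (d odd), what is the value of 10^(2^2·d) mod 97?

50

n − 1 = 96 = 2^5 · 3, so s = 5 and d = 3.
x_0 = 10^3 mod 97 = 30.
x_1 = 30^2 mod 97 = 27.
x_2 = 27^2 mod 97 = 50.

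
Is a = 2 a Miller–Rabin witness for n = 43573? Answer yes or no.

n − 1 = 43572 = 2^2 · 10893, so s = 2 and d = 10893.
x_0 = 2^10893 mod 43573 = 39585.
x_0 is neither 1 nor 43572, so continue squaring.
x_1 = 39585^2 mod 43573 = 43572.
x_1 ≡ −1, so 2 is not a witness.

no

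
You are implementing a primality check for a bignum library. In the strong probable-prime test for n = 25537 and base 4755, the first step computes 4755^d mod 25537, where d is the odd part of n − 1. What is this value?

8958

n − 1 = 25536 = 2^6 · 399, so s = 6 and d = 399.
4755^399 mod 25537 = 8958.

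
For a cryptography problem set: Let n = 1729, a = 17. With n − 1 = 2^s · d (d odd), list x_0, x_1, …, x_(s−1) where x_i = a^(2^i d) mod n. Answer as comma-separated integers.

818, 1, 1, 1, 1, 1

n − 1 = 1728 = 2^6 · 27, so s = 6 and d = 27.
x_0 = 17^27 mod 1729 = 818.
x_1 = 818^2 mod 1729 = 1.
x_2 = 1^2 mod 1729 = 1.
x_3 = 1^2 mod 1729 = 1.
x_4 = 1^2 mod 1729 = 1.
x_5 = 1^2 mod 1729 = 1.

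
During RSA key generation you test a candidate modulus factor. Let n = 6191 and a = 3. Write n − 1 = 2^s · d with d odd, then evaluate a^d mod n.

n − 1 = 6190 = 2^1 · 3095, so s = 1 and d = 3095.
3^3095 mod 6191 = 5221.

5221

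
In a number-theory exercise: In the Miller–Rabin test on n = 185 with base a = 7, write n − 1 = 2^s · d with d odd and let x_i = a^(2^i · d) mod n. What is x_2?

86

n − 1 = 184 = 2^3 · 23, so s = 3 and d = 23.
x_0 = 7^23 mod 185 = 83.
x_1 = 83^2 mod 185 = 44.
x_2 = 44^2 mod 185 = 86.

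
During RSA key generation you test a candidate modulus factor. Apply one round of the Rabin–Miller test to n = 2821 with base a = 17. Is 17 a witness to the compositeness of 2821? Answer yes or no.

n − 1 = 2820 = 2^2 · 705, so s = 2 and d = 705.
x_0 = 17^705 mod 2821 = 2820.
x_0 = 2820 ≡ −1, so 17 is not a witness.

no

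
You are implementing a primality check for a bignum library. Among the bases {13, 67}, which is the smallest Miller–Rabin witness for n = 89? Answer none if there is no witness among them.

none

n − 1 = 88 = 2^3 · 11, so s = 3 and d = 11.
Base 13: x_0 = 13^11 mod 89 = 77. x_0 is neither 1 nor 88, so continue squaring. x_1 = 77^2 mod 89 = 55. x_2 = 55^2 mod 89 = 88. x_2 ≡ −1, so 13 is not a witness.
Base 67: x_0 = 67^11 mod 89 = 1. x_0 = 1, so 67 is not a witness.
No listed base is a witness for 89.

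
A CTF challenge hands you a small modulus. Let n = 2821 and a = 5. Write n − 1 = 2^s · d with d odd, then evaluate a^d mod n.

n − 1 = 2820 = 2^2 · 705, so s = 2 and d = 705.
5^705 mod 2821 = 993.

993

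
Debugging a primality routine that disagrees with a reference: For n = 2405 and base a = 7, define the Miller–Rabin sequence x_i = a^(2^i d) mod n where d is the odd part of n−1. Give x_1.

1674

n − 1 = 2404 = 2^2 · 601, so s = 2 and d = 601.
Repeated squaring mod 2405: 7^1 ≡ 7, 7^2 ≡ 49, 7^4 ≡ 2401, 7^8 ≡ 16, 7^16 ≡ 256, 7^32 ≡ 601, 7^64 ≡ 451, 7^128 ≡ 1381, 7^256 ≡ 2401, 7^512 ≡ 16.
601 = 512 + 64 + 16 + 8 + 1, so 7^601 ≡ 16·451·256·16·7 ≡ 2217 (mod 2405).
x_0 = 2217.
x_1 = 2217^2 mod 2405 = 1674.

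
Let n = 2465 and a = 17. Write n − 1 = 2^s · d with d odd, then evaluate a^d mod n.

n − 1 = 2464 = 2^5 · 77, so s = 5 and d = 77.
Repeated squaring mod 2465: 17^1 ≡ 17, 17^2 ≡ 289, 17^4 ≡ 2176, 17^8 ≡ 2176, 17^16 ≡ 2176, 17^32 ≡ 2176, 17^64 ≡ 2176.
77 = 64 + 8 + 4 + 1, so 17^77 ≡ 2176·2176·2176·17 ≡ 17 (mod 2465).

17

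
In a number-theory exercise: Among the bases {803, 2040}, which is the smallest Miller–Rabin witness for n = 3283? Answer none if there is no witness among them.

none

n − 1 = 3282 = 2^1 · 1641, so s = 1 and d = 1641.
Base 803: x_0 = 803^1641 mod 3283 = 3282. x_0 = 3282 ≡ −1, so 803 is not a witness.
Base 2040: x_0 = 2040^1641 mod 3283 = 3282. x_0 = 3282 ≡ −1, so 2040 is not a witness.
No listed base is a witness for 3283.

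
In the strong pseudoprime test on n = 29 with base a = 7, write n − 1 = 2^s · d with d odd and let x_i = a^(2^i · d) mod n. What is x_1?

n − 1 = 28 = 2^2 · 7, so s = 2 and d = 7.
Repeated squaring mod 29: 7^1 ≡ 7, 7^2 ≡ 20, 7^4 ≡ 23.
7 = 4 + 2 + 1, so 7^7 ≡ 23·20·7 ≡ 1 (mod 29).
x_0 = 1.
x_1 = 1^2 mod 29 = 1.

1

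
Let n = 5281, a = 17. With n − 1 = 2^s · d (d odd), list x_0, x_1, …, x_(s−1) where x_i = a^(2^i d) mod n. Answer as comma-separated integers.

n − 1 = 5280 = 2^5 · 165, so s = 5 and d = 165.
x_0 = 17^165 mod 5281 = 1848.
x_1 = 1848^2 mod 5281 = 3578.
x_2 = 3578^2 mod 5281 = 940.
x_3 = 940^2 mod 5281 = 1673.
x_4 = 1673^2 mod 5281 = 5280.

1848, 3578, 940, 1673, 5280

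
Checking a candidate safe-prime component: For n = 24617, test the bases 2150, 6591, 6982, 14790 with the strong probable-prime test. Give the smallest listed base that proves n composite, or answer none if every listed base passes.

none

n − 1 = 24616 = 2^3 · 3077, so s = 3 and d = 3077.
Base 2150: x_0 = 2150^3077 mod 24617 = 24616. x_0 = 24616 ≡ −1, so 2150 is not a witness.
Base 6591: x_0 = 6591^3077 mod 24617 = 24616. x_0 = 24616 ≡ −1, so 6591 is not a witness.
Base 6982: x_0 = 6982^3077 mod 24617 = 1. x_0 = 1, so 6982 is not a witness.
Base 14790: x_0 = 14790^3077 mod 24617 = 1. x_0 = 1, so 14790 is not a witness.
No listed base is a witness for 24617.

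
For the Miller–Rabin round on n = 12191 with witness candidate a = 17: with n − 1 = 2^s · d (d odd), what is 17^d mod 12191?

n − 1 = 12190 = 2^1 · 6095, so s = 1 and d = 6095.
Repeated squaring mod 12191: 17^1 ≡ 17, 17^2 ≡ 289, 17^4 ≡ 10375, 17^8 ≡ 6286, 17^16 ≡ 2765, 17^32 ≡ 1468, 17^64 ≡ 9408, 17^128 ≡ 3804, 17^256 ≡ 11890, 17^512 ≡ 5264, 17^1024 ≡ 11744, 17^2048 ≡ 4753, 17^4096 ≡ 1086.
6095 = 4096 + 1024 + 512 + 256 + 128 + 64 + 8 + 4 + 2 + 1, so 17^6095 ≡ 1086·11744·5264·11890·3804·9408·6286·10375·289·17 ≡ 8584 (mod 12191).

8584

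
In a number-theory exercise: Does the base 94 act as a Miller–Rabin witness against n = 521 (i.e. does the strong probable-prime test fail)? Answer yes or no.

n − 1 = 520 = 2^3 · 65, so s = 3 and d = 65.
x_0 = 94^65 mod 521 = 520.
x_0 = 520 ≡ −1, so 94 is not a witness.

no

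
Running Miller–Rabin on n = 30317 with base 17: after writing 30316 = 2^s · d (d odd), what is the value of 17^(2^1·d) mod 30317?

12056

n − 1 = 30316 = 2^2 · 7579, so s = 2 and d = 7579.
x_0 = 17^7579 mod 30317 = 10909.
x_1 = 10909^2 mod 30317 = 12056.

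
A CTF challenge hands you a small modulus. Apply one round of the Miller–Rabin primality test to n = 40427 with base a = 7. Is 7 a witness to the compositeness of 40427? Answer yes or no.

no

n − 1 = 40426 = 2^1 · 20213, so s = 1 and d = 20213.
x_0 = 7^20213 mod 40427 = 40426.
x_0 = 40426 ≡ −1, so 7 is not a witness.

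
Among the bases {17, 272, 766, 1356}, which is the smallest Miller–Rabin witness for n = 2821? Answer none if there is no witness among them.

none

n − 1 = 2820 = 2^2 · 705, so s = 2 and d = 705.
Base 17: x_0 = 17^705 mod 2821 = 2820. x_0 = 2820 ≡ −1, so 17 is not a witness.
Base 272: x_0 = 272^705 mod 2821 = 2820. x_0 = 2820 ≡ −1, so 272 is not a witness.
Base 766: x_0 = 766^705 mod 2821 = 2820. x_0 = 2820 ≡ −1, so 766 is not a witness.
Base 1356: x_0 = 1356^705 mod 2821 = 2820. x_0 = 2820 ≡ −1, so 1356 is not a witness.
No listed base is a witness for 2821.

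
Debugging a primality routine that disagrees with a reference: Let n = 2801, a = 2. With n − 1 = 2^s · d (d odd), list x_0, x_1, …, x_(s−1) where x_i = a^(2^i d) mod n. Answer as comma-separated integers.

n − 1 = 2800 = 2^4 · 175, so s = 4 and d = 175.
x_0 = 2^175 mod 2801 = 2225.
x_1 = 2225^2 mod 2801 = 1258.
x_2 = 1258^2 mod 2801 = 2800.
x_3 = 2800^2 mod 2801 = 1.

2225, 1258, 2800, 1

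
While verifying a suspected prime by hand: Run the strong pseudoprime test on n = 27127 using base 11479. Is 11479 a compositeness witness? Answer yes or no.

no

n − 1 = 27126 = 2^1 · 13563, so s = 1 and d = 13563.
Repeated squaring mod 27127: 11479^1 ≡ 11479, 11479^2 ≡ 11602, 11479^4 ≡ 2230, 11479^8 ≡ 8659, 11479^16 ≡ 26380, 11479^32 ≡ 15469, 11479^64 ≡ 2694, 11479^128 ≡ 14727, 11479^256 ≡ 4164, 11479^512 ≡ 4743, 11479^1024 ≡ 7766, 11479^2048 ≡ 7435, 11479^4096 ≡ 21526, 11479^8192 ≡ 12389.
13563 = 8192 + 4096 + 1024 + 128 + 64 + 32 + 16 + 8 + 2 + 1, so 11479^13563 ≡ 12389·21526·7766·14727·2694·15469·26380·8659·11602·11479 ≡ 27126 (mod 27127).
x_0 = 11479^13563 mod 27127 = 27126.
x_0 = 27126 ≡ −1, so 11479 is not a witness.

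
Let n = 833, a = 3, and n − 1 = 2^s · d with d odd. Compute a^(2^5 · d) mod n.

562

n − 1 = 832 = 2^6 · 13, so s = 6 and d = 13.
x_0 = 3^13 mod 833 = 794.
x_1 = 794^2 mod 833 = 688.
x_2 = 688^2 mod 833 = 200.
x_3 = 200^2 mod 833 = 16.
x_4 = 16^2 mod 833 = 256.
x_5 = 256^2 mod 833 = 562.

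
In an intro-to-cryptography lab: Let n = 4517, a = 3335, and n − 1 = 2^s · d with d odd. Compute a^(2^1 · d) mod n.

n − 1 = 4516 = 2^2 · 1129, so s = 2 and d = 1129.
x_0 = 3335^1129 mod 4517 = 3043.
x_1 = 3043^2 mod 4517 = 4516.

4516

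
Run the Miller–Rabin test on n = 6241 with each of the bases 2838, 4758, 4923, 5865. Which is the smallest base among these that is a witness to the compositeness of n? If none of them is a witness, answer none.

n − 1 = 6240 = 2^5 · 195, so s = 5 and d = 195.
Base 2838: x_0 = 2838^195 mod 6241 = 1. x_0 = 1, so 2838 is not a witness.
Base 4758: x_0 = 4758^195 mod 6241 = 4662. x_0 is neither 1 nor 6240, so continue squaring. x_1 = 4662^2 mod 6241 = 3082. x_2 = 3082^2 mod 6241 = 6163. x_3 = 6163^2 mod 6241 = 6084. x_4 = 6084^2 mod 6241 = 5926. Reached i = s−1 = 4 without hitting −1: 4758 is a Miller–Rabin witness and 6241 is composite.
Base 4923: x_0 = 4923^195 mod 6241 = 5294. x_0 is neither 1 nor 6240, so continue squaring. x_1 = 5294^2 mod 6241 = 4346. x_2 = 4346^2 mod 6241 = 2450. x_3 = 2450^2 mod 6241 = 4899. x_4 = 4899^2 mod 6241 = 3556. Reached i = s−1 = 4 without hitting −1: 4923 is a Miller–Rabin witness and 6241 is composite.
Base 5865: x_0 = 5865^195 mod 6241 = 870. x_0 is neither 1 nor 6240, so continue squaring. x_1 = 870^2 mod 6241 = 1739. x_2 = 1739^2 mod 6241 = 3477. x_3 = 3477^2 mod 6241 = 712. x_4 = 712^2 mod 6241 = 1423. Reached i = s−1 = 4 without hitting −1: 5865 is a Miller–Rabin witness and 6241 is composite.
The smallest witness among the given bases is 4758.

4758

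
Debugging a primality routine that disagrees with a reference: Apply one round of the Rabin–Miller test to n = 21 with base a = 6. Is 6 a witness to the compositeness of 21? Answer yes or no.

yes

n − 1 = 20 = 2^2 · 5, so s = 2 and d = 5.
x_0 = 6^5 mod 21 = 6.
x_0 is neither 1 nor 20, so continue squaring.
x_1 = 6^2 mod 21 = 15.
Reached i = s−1 = 1 without hitting −1: 6 is a Miller–Rabin witness and 21 is composite.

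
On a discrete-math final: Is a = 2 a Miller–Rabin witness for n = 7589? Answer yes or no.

no

n − 1 = 7588 = 2^2 · 1897, so s = 2 and d = 1897.
Repeated squaring mod 7589: 2^1 ≡ 2, 2^2 ≡ 4, 2^4 ≡ 16, 2^8 ≡ 256, 2^16 ≡ 4824, 2^32 ≡ 3102, 2^64 ≡ 7141, 2^128 ≡ 3390, 2^256 ≡ 2354, 2^512 ≡ 1346, 2^1024 ≡ 5534.
1897 = 1024 + 512 + 256 + 64 + 32 + 8 + 1, so 2^1897 ≡ 5534·1346·2354·7141·3102·256·2 ≡ 3270 (mod 7589).
x_0 = 2^1897 mod 7589 = 3270.
x_0 is neither 1 nor 7588, so continue squaring.
x_1 = 3270^2 mod 7589 = 7588.
x_1 ≡ −1, so 2 is not a witness.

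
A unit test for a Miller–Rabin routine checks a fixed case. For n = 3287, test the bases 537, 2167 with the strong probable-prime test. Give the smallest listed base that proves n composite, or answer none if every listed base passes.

537

n − 1 = 3286 = 2^1 · 1643, so s = 1 and d = 1643.
Base 537: x_0 = 537^1643 mod 3287 = 959. x_0 ∉ {1, 3286} and s = 1, so 537 is a Miller–Rabin witness and 3287 is composite.
Base 2167: x_0 = 2167^1643 mod 3287 = 761. x_0 ∉ {1, 3286} and s = 1, so 2167 is a Miller–Rabin witness and 3287 is composite.
The smallest witness among the given bases is 537.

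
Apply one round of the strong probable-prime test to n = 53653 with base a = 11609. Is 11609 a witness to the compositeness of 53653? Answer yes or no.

no

n − 1 = 53652 = 2^2 · 13413, so s = 2 and d = 13413.
x_0 = 11609^13413 mod 53653 = 53652.
x_0 = 53652 ≡ −1, so 11609 is not a witness.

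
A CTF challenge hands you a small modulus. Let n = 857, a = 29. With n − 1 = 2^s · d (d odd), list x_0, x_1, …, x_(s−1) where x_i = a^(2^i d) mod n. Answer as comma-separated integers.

650, 856, 1

n − 1 = 856 = 2^3 · 107, so s = 3 and d = 107.
x_0 = 29^107 mod 857 = 650.
x_1 = 650^2 mod 857 = 856.
x_2 = 856^2 mod 857 = 1.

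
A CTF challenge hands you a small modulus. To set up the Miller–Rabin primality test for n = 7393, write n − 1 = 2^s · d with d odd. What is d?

231

Halving: 7392 → 3696 → 1848 → 924 → 462 → 231; 231 is odd.
So 7392 = 2^5 · 231.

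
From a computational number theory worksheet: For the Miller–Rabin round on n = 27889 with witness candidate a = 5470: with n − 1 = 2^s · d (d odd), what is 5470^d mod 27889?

n − 1 = 27888 = 2^4 · 1743, so s = 4 and d = 1743.
5470^1743 mod 27889 = 15532.

15532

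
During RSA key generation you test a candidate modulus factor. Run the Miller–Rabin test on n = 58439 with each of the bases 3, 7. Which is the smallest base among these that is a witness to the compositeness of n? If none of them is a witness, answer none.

none

n − 1 = 58438 = 2^1 · 29219, so s = 1 and d = 29219.
Base 3: x_0 = 3^29219 mod 58439 = 1. x_0 = 1, so 3 is not a witness.
Base 7: x_0 = 7^29219 mod 58439 = 1. x_0 = 1, so 7 is not a witness.
No listed base is a witness for 58439.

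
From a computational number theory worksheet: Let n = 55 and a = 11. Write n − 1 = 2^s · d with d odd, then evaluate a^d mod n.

n − 1 = 54 = 2^1 · 27, so s = 1 and d = 27.
11^27 mod 55 = 11.

11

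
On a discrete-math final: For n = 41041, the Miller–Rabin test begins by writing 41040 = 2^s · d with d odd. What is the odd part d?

Halving: 41040 → 20520 → 10260 → 5130 → 2565; 2565 is odd.
So 41040 = 2^4 · 2565.

2565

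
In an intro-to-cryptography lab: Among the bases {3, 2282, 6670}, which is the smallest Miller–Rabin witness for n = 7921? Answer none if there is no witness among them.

n − 1 = 7920 = 2^4 · 495, so s = 4 and d = 495.
Base 3: x_0 = 3^495 mod 7921 = 6015. x_0 is neither 1 nor 7920, so continue squaring. x_1 = 6015^2 mod 7921 = 5018. x_2 = 5018^2 mod 7921 = 7386. x_3 = 7386^2 mod 7921 = 1069. Reached i = s−1 = 3 without hitting −1: 3 is a Miller–Rabin witness and 7921 is composite.
Base 2282: x_0 = 2282^495 mod 7921 = 5428. x_0 is neither 1 nor 7920, so continue squaring. x_1 = 5428^2 mod 7921 = 4985. x_2 = 4985^2 mod 7921 = 2048. x_3 = 2048^2 mod 7921 = 4095. Reached i = s−1 = 3 without hitting −1: 2282 is a Miller–Rabin witness and 7921 is composite.
Base 6670: x_0 = 6670^495 mod 7921 = 4217. x_0 is neither 1 nor 7920, so continue squaring. x_1 = 4217^2 mod 7921 = 444. x_2 = 444^2 mod 7921 = 7032. x_3 = 7032^2 mod 7921 = 6142. Reached i = s−1 = 3 without hitting −1: 6670 is a Miller–Rabin witness and 7921 is composite.
The smallest witness among the given bases is 3.

3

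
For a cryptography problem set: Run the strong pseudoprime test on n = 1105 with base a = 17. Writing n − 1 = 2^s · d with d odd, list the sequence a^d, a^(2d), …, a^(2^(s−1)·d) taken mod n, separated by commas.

272, 1054, 391, 391

n − 1 = 1104 = 2^4 · 69, so s = 4 and d = 69.
x_0 = 17^69 mod 1105 = 272.
x_1 = 272^2 mod 1105 = 1054.
x_2 = 1054^2 mod 1105 = 391.
x_3 = 391^2 mod 1105 = 391.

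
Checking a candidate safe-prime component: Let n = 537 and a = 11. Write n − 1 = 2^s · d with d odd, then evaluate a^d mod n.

n − 1 = 536 = 2^3 · 67, so s = 3 and d = 67.
11^67 mod 537 = 26.

26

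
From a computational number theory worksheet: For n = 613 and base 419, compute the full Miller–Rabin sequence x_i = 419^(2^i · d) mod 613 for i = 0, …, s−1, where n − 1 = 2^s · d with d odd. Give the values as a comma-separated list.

578, 612

n − 1 = 612 = 2^2 · 153, so s = 2 and d = 153.
x_0 = 419^153 mod 613 = 578.
x_1 = 578^2 mod 613 = 612.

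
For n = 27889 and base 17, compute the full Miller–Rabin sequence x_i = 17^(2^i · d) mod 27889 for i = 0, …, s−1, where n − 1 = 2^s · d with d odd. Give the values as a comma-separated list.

n − 1 = 27888 = 2^4 · 1743, so s = 4 and d = 1743.
x_0 = 17^1743 mod 27889 = 23880.
x_1 = 23880^2 mod 27889 = 8017.
x_2 = 8017^2 mod 27889 = 16033.
x_3 = 16033^2 mod 27889 = 4176.

23880, 8017, 16033, 4176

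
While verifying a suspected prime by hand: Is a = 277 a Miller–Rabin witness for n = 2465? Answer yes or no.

yes

n − 1 = 2464 = 2^5 · 77, so s = 5 and d = 77.
Repeated squaring mod 2465: 277^1 ≡ 277, 277^2 ≡ 314, 277^4 ≡ 2461, 277^8 ≡ 16, 277^16 ≡ 256, 277^32 ≡ 1446, 277^64 ≡ 596.
77 = 64 + 8 + 4 + 1, so 277^77 ≡ 596·16·2461·277 ≡ 1567 (mod 2465).
x_0 = 277^77 mod 2465 = 1567.
x_0 is neither 1 nor 2464, so continue squaring.
x_1 = 1567^2 mod 2465 = 349.
x_2 = 349^2 mod 2465 = 1016.
x_3 = 1016^2 mod 2465 = 1886.
x_4 = 1886^2 mod 2465 = 1.
x_4 = 1 but x_3 ≠ ±1, a nontrivial square root of 1 — 277 is a witness and 2465 is composite.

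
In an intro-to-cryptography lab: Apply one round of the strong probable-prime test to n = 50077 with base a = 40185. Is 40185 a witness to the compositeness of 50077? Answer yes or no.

no

n − 1 = 50076 = 2^2 · 12519, so s = 2 and d = 12519.
Repeated squaring mod 50077: 40185^1 ≡ 40185, 40185^2 ≡ 1206, 40185^4 ≡ 2203, 40185^8 ≡ 45817, 40185^16 ≡ 19726, 40185^32 ≡ 16786, 40185^64 ≡ 36594, 40185^128 ≡ 11779, 40185^256 ≡ 31551, 40185^512 ≡ 34995, 40185^1024 ≡ 16990, 40185^2048 ≡ 16272, 40185^4096 ≡ 20885, 40185^8192 ≡ 12555.
12519 = 8192 + 4096 + 128 + 64 + 32 + 4 + 2 + 1, so 40185^12519 ≡ 12555·20885·11779·36594·16786·2203·1206·40185 ≡ 22866 (mod 50077).
x_0 = 40185^12519 mod 50077 = 22866.
x_0 is neither 1 nor 50076, so continue squaring.
x_1 = 22866^2 mod 50077 = 50076.
x_1 ≡ −1, so 40185 is not a witness.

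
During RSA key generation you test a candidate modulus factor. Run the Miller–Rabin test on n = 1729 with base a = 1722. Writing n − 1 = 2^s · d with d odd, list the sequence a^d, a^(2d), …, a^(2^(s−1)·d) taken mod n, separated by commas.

1386, 77, 742, 742, 742, 742

n − 1 = 1728 = 2^6 · 27, so s = 6 and d = 27.
x_0 = 1722^27 mod 1729 = 1386.
x_1 = 1386^2 mod 1729 = 77.
x_2 = 77^2 mod 1729 = 742.
x_3 = 742^2 mod 1729 = 742.
x_4 = 742^2 mod 1729 = 742.
x_5 = 742^2 mod 1729 = 742.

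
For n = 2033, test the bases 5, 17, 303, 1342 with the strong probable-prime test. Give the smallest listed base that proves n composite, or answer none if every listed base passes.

n − 1 = 2032 = 2^4 · 127, so s = 4 and d = 127.
Base 5: x_0 = 5^127 mod 2033 = 1449. x_0 is neither 1 nor 2032, so continue squaring. x_1 = 1449^2 mod 2033 = 1545. x_2 = 1545^2 mod 2033 = 283. x_3 = 283^2 mod 2033 = 802. Reached i = s−1 = 3 without hitting −1: 5 is a Miller–Rabin witness and 2033 is composite.
Base 17: x_0 = 17^127 mod 2033 = 359. x_0 is neither 1 nor 2032, so continue squaring. x_1 = 359^2 mod 2033 = 802. x_2 = 802^2 mod 2033 = 776. x_3 = 776^2 mod 2033 = 408. Reached i = s−1 = 3 without hitting −1: 17 is a Miller–Rabin witness and 2033 is composite.
Base 303: x_0 = 303^127 mod 2033 = 56. x_0 is neither 1 nor 2032, so continue squaring. x_1 = 56^2 mod 2033 = 1103. x_2 = 1103^2 mod 2033 = 875. x_3 = 875^2 mod 2033 = 1217. Reached i = s−1 = 3 without hitting −1: 303 is a Miller–Rabin witness and 2033 is composite.
Base 1342: x_0 = 1342^127 mod 2033 = 1589. x_0 is neither 1 nor 2032, so continue squaring. x_1 = 1589^2 mod 2033 = 1968. x_2 = 1968^2 mod 2033 = 159. x_3 = 159^2 mod 2033 = 885. Reached i = s−1 = 3 without hitting −1: 1342 is a Miller–Rabin witness and 2033 is composite.
The smallest witness among the given bases is 5.

5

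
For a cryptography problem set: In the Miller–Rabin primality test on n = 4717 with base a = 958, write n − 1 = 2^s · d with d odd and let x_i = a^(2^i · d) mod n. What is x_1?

2209

n − 1 = 4716 = 2^2 · 1179, so s = 2 and d = 1179.
Repeated squaring mod 4717: 958^1 ≡ 958, 958^2 ≡ 2666, 958^4 ≡ 3754, 958^8 ≡ 2837, 958^16 ≡ 1367, 958^32 ≡ 757, 958^64 ≡ 2292, 958^128 ≡ 3243, 958^256 ≡ 2856, 958^512 ≡ 1043, 958^1024 ≡ 2939.
1179 = 1024 + 128 + 16 + 8 + 2 + 1, so 958^1179 ≡ 2939·3243·1367·2837·2666·958 ≡ 4670 (mod 4717).
x_0 = 4670.
x_1 = 4670^2 mod 4717 = 2209.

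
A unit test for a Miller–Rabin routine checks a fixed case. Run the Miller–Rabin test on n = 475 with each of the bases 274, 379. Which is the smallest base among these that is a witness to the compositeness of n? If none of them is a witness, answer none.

n − 1 = 474 = 2^1 · 237, so s = 1 and d = 237.
Base 274: x_0 = 274^237 mod 475 = 474. x_0 = 474 ≡ −1, so 274 is not a witness.
Base 379: x_0 = 379^237 mod 475 = 284. x_0 ∉ {1, 474} and s = 1, so 379 is a Miller–Rabin witness and 475 is composite.
The smallest witness among the given bases is 379.

379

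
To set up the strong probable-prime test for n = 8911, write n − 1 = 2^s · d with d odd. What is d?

4455

Halving: 8910 → 4455; 4455 is odd.
So 8910 = 2^1 · 4455.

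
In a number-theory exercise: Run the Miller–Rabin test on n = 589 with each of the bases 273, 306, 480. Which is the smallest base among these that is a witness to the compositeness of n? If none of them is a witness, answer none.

306

n − 1 = 588 = 2^2 · 147, so s = 2 and d = 147.
Base 273: x_0 = 273^147 mod 589 = 1. x_0 = 1, so 273 is not a witness.
Base 306: x_0 = 306^147 mod 589 = 46. x_0 is neither 1 nor 588, so continue squaring. x_1 = 46^2 mod 589 = 349. Reached i = s−1 = 1 without hitting −1: 306 is a Miller–Rabin witness and 589 is composite.
Base 480: x_0 = 480^147 mod 589 = 581. x_0 is neither 1 nor 588, so continue squaring. x_1 = 581^2 mod 589 = 64. Reached i = s−1 = 1 without hitting −1: 480 is a Miller–Rabin witness and 589 is composite.
The smallest witness among the given bases is 306.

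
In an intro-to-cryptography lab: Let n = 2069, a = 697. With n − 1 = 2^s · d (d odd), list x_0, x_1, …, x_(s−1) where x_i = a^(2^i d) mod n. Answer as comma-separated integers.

n − 1 = 2068 = 2^2 · 517, so s = 2 and d = 517.
x_0 = 697^517 mod 2069 = 1.
x_1 = 1^2 mod 2069 = 1.

1, 1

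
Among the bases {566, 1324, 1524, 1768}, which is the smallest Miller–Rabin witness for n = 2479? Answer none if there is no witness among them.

n − 1 = 2478 = 2^1 · 1239, so s = 1 and d = 1239.
Base 566: x_0 = 566^1239 mod 2479 = 2478. x_0 = 2478 ≡ −1, so 566 is not a witness.
Base 1324: x_0 = 1324^1239 mod 2479 = 1745. x_0 ∉ {1, 2478} and s = 1, so 1324 is a Miller–Rabin witness and 2479 is composite.
Base 1524: x_0 = 1524^1239 mod 2479 = 2320. x_0 ∉ {1, 2478} and s = 1, so 1524 is a Miller–Rabin witness and 2479 is composite.
Base 1768: x_0 = 1768^1239 mod 2479 = 561. x_0 ∉ {1, 2478} and s = 1, so 1768 is a Miller–Rabin witness and 2479 is composite.
The smallest witness among the given bases is 1324.

1324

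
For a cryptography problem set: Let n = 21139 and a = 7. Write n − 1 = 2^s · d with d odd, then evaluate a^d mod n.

n − 1 = 21138 = 2^1 · 10569, so s = 1 and d = 10569.
7^10569 mod 21139 = 1.

1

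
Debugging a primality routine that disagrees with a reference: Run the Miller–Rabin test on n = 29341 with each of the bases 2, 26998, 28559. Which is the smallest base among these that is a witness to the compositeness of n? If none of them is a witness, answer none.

n − 1 = 29340 = 2^2 · 7335, so s = 2 and d = 7335.
Base 2: x_0 = 2^7335 mod 29341 = 26424. x_0 is neither 1 nor 29340, so continue squaring. x_1 = 26424^2 mod 29341 = 29340. x_1 ≡ −1, so 2 is not a witness.
Base 26998: x_0 = 26998^7335 mod 29341 = 29340. x_0 = 29340 ≡ −1, so 26998 is not a witness.
Base 28559: x_0 = 28559^7335 mod 29341 = 10847. x_0 is neither 1 nor 29340, so continue squaring. x_1 = 10847^2 mod 29341 = 29340. x_1 ≡ −1, so 28559 is not a witness.
No listed base is a witness for 29341.

none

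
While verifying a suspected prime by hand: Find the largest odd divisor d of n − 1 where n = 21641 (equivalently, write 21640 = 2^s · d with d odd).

Halving: 21640 → 10820 → 5410 → 2705; 2705 is odd.
So 21640 = 2^3 · 2705.

2705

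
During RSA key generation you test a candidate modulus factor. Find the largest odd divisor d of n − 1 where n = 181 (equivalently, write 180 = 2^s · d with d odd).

Halving: 180 → 90 → 45; 45 is odd.
So 180 = 2^2 · 45.

45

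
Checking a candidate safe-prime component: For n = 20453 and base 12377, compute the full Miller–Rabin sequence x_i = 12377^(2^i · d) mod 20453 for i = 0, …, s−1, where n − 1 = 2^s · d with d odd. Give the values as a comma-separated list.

5367, 6865

n − 1 = 20452 = 2^2 · 5113, so s = 2 and d = 5113.
x_0 = 12377^5113 mod 20453 = 5367.
x_1 = 5367^2 mod 20453 = 6865.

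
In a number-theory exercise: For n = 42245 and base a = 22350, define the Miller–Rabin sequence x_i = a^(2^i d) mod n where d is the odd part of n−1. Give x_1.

n − 1 = 42244 = 2^2 · 10561, so s = 2 and d = 10561.
By repeated squaring, 22350^10561 ≡ 10450 (mod 42245).
x_0 = 10450.
x_1 = 10450^2 mod 42245 = 41420.

41420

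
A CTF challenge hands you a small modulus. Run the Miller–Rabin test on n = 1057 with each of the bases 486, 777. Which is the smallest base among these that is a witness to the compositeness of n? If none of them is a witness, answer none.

777

n − 1 = 1056 = 2^5 · 33, so s = 5 and d = 33.
Base 486: x_0 = 486^33 mod 1057 = 1056. x_0 = 1056 ≡ −1, so 486 is not a witness.
Base 777: x_0 = 777^33 mod 1057 = 462. x_0 is neither 1 nor 1056, so continue squaring. x_1 = 462^2 mod 1057 = 987. x_2 = 987^2 mod 1057 = 672. x_3 = 672^2 mod 1057 = 245. x_4 = 245^2 mod 1057 = 833. Reached i = s−1 = 4 without hitting −1: 777 is a Miller–Rabin witness and 1057 is composite.
The smallest witness among the given bases is 777.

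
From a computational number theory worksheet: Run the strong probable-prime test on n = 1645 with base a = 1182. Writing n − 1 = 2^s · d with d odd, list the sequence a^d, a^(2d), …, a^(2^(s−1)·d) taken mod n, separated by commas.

n − 1 = 1644 = 2^2 · 411, so s = 2 and d = 411.
x_0 = 1182^411 mod 1645 = 1588.
x_1 = 1588^2 mod 1645 = 1604.

1588, 1604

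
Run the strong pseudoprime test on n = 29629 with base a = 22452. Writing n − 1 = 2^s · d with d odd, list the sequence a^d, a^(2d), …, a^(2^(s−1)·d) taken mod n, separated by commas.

18649, 29628

n − 1 = 29628 = 2^2 · 7407, so s = 2 and d = 7407.
x_0 = 22452^7407 mod 29629 = 18649.
x_1 = 18649^2 mod 29629 = 29628.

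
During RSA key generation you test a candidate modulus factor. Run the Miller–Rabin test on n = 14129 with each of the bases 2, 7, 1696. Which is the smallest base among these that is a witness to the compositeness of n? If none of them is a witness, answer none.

n − 1 = 14128 = 2^4 · 883, so s = 4 and d = 883.
Base 2: x_0 = 2^883 mod 14129 = 7569. x_0 is neither 1 nor 14128, so continue squaring. x_1 = 7569^2 mod 14129 = 10795. x_2 = 10795^2 mod 14129 = 10162. x_3 = 10162^2 mod 14129 = 11512. Reached i = s−1 = 3 without hitting −1: 2 is a Miller–Rabin witness and 14129 is composite.
Base 7: x_0 = 7^883 mod 14129 = 3310. x_0 is neither 1 nor 14128, so continue squaring. x_1 = 3310^2 mod 14129 = 6125. x_2 = 6125^2 mod 14129 = 3130. x_3 = 3130^2 mod 14129 = 5503. Reached i = s−1 = 3 without hitting −1: 7 is a Miller–Rabin witness and 14129 is composite.
Base 1696: x_0 = 1696^883 mod 14129 = 13716. x_0 is neither 1 nor 14128, so continue squaring. x_1 = 13716^2 mod 14129 = 1021. x_2 = 1021^2 mod 14129 = 11024. x_3 = 11024^2 mod 14129 = 5047. Reached i = s−1 = 3 without hitting −1: 1696 is a Miller–Rabin witness and 14129 is composite.
The smallest witness among the given bases is 2.

2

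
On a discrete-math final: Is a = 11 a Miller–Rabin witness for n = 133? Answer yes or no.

no

n − 1 = 132 = 2^2 · 33, so s = 2 and d = 33.
x_0 = 11^33 mod 133 = 1.
x_0 = 1, so 11 is not a witness.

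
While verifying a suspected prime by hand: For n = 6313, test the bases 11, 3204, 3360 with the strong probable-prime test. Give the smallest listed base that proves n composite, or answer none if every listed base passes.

n − 1 = 6312 = 2^3 · 789, so s = 3 and d = 789.
Base 11: x_0 = 11^789 mod 6313 = 504. x_0 is neither 1 nor 6312, so continue squaring. x_1 = 504^2 mod 6313 = 1496. x_2 = 1496^2 mod 6313 = 3214. Reached i = s−1 = 2 without hitting −1: 11 is a Miller–Rabin witness and 6313 is composite.
Base 3204: x_0 = 3204^789 mod 6313 = 4521. x_0 is neither 1 nor 6312, so continue squaring. x_1 = 4521^2 mod 6313 = 4260. x_2 = 4260^2 mod 6313 = 4038. Reached i = s−1 = 2 without hitting −1: 3204 is a Miller–Rabin witness and 6313 is composite.
Base 3360: x_0 = 3360^789 mod 6313 = 746. x_0 is neither 1 nor 6312, so continue squaring. x_1 = 746^2 mod 6313 = 972. x_2 = 972^2 mod 6313 = 4147. Reached i = s−1 = 2 without hitting −1: 3360 is a Miller–Rabin witness and 6313 is composite.
The smallest witness among the given bases is 11.

11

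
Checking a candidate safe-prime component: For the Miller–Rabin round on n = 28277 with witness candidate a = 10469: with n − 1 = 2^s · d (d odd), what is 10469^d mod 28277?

18726

n − 1 = 28276 = 2^2 · 7069, so s = 2 and d = 7069.
10469^7069 mod 28277 = 18726.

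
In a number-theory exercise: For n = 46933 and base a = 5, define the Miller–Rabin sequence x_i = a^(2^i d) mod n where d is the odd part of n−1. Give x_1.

n − 1 = 46932 = 2^2 · 11733, so s = 2 and d = 11733.
Repeated squaring mod 46933: 5^1 ≡ 5, 5^2 ≡ 25, 5^4 ≡ 625, 5^8 ≡ 15161, 5^16 ≡ 25020, 5^32 ≡ 8046, 5^64 ≡ 17509, 5^128 ≡ 45658, 5^256 ≡ 29903, 5^512 ≡ 21893, 5^1024 ≡ 23653, 5^2048 ≡ 23049, 5^4096 ≡ 21774, 5^8192 ≡ 36843.
11733 = 8192 + 2048 + 1024 + 256 + 128 + 64 + 16 + 4 + 1, so 5^11733 ≡ 36843·23049·23653·29903·45658·17509·25020·625·5 ≡ 6463 (mod 46933).
x_0 = 6463.
x_1 = 6463^2 mod 46933 = 46932.

46932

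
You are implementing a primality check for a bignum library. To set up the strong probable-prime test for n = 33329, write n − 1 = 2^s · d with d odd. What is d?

Halving: 33328 → 16664 → 8332 → 4166 → 2083; 2083 is odd.
So 33328 = 2^4 · 2083.

2083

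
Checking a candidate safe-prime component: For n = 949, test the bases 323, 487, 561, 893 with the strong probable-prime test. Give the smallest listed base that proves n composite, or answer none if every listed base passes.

323

n − 1 = 948 = 2^2 · 237, so s = 2 and d = 237.
Base 323: x_0 = 323^237 mod 949 = 541. x_0 is neither 1 nor 948, so continue squaring. x_1 = 541^2 mod 949 = 389. Reached i = s−1 = 1 without hitting −1: 323 is a Miller–Rabin witness and 949 is composite.
Base 487: x_0 = 487^237 mod 949 = 538. x_0 is neither 1 nor 948, so continue squaring. x_1 = 538^2 mod 949 = 948. x_1 ≡ −1, so 487 is not a witness.
Base 561: x_0 = 561^237 mod 949 = 122. x_0 is neither 1 nor 948, so continue squaring. x_1 = 122^2 mod 949 = 649. Reached i = s−1 = 1 without hitting −1: 561 is a Miller–Rabin witness and 949 is composite.
Base 893: x_0 = 893^237 mod 949 = 521. x_0 is neither 1 nor 948, so continue squaring. x_1 = 521^2 mod 949 = 27. Reached i = s−1 = 1 without hitting −1: 893 is a Miller–Rabin witness and 949 is composite.
The smallest witness among the given bases is 323.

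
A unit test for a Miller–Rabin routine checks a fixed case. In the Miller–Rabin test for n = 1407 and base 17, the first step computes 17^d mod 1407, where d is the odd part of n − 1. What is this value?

920

n − 1 = 1406 = 2^1 · 703, so s = 1 and d = 703.
17^703 mod 1407 = 920.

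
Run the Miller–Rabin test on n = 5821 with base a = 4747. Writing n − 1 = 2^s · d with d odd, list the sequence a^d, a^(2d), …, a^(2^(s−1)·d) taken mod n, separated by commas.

1242, 5820

n − 1 = 5820 = 2^2 · 1455, so s = 2 and d = 1455.
x_0 = 4747^1455 mod 5821 = 1242.
x_1 = 1242^2 mod 5821 = 5820.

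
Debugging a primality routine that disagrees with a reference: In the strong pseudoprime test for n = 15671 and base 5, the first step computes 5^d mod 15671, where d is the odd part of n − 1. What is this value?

1

n − 1 = 15670 = 2^1 · 7835, so s = 1 and d = 7835.
5^7835 mod 15671 = 1.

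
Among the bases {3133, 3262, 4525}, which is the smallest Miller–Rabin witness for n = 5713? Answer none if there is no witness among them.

n − 1 = 5712 = 2^4 · 357, so s = 4 and d = 357.
Base 3133: x_0 = 3133^357 mod 5713 = 1. x_0 = 1, so 3133 is not a witness.
Base 3262: x_0 = 3262^357 mod 5713 = 2772. x_0 is neither 1 nor 5712, so continue squaring. x_1 = 2772^2 mod 5713 = 5712. x_1 ≡ −1, so 3262 is not a witness.
Base 4525: x_0 = 4525^357 mod 5713 = 1. x_0 = 1, so 4525 is not a witness.
No listed base is a witness for 5713.

none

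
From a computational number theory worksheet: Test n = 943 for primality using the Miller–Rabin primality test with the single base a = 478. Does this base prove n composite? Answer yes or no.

n − 1 = 942 = 2^1 · 471, so s = 1 and d = 471.
x_0 = 478^471 mod 943 = 817.
x_0 ∉ {1, 942} and s = 1, so 478 is a Miller–Rabin witness and 943 is composite.

yes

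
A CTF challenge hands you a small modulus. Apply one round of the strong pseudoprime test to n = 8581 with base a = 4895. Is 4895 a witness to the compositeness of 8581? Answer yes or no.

no

n − 1 = 8580 = 2^2 · 2145, so s = 2 and d = 2145.
Repeated squaring mod 8581: 4895^1 ≡ 4895, 4895^2 ≡ 2873, 4895^4 ≡ 7788, 4895^8 ≡ 2436, 4895^16 ≡ 4625, 4895^32 ≡ 6773, 4895^64 ≡ 8084, 4895^128 ≡ 6741, 4895^256 ≡ 4686, 4895^512 ≡ 8398, 4895^1024 ≡ 7746, 4895^2048 ≡ 2164.
2145 = 2048 + 64 + 32 + 1, so 4895^2145 ≡ 2164·8084·6773·4895 ≡ 8450 (mod 8581).
x_0 = 4895^2145 mod 8581 = 8450.
x_0 is neither 1 nor 8580, so continue squaring.
x_1 = 8450^2 mod 8581 = 8580.
x_1 ≡ −1, so 4895 is not a witness.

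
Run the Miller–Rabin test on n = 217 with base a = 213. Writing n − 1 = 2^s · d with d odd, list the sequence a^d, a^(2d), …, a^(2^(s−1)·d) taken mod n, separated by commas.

n − 1 = 216 = 2^3 · 27, so s = 3 and d = 27.
x_0 = 213^27 mod 217 = 139.
x_1 = 139^2 mod 217 = 8.
x_2 = 8^2 mod 217 = 64.

139, 8, 64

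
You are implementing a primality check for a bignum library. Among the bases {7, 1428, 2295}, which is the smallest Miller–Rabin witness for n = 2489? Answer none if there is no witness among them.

7

n − 1 = 2488 = 2^3 · 311, so s = 3 and d = 311.
Base 7: x_0 = 7^311 mod 2489 = 1075. x_0 is neither 1 nor 2488, so continue squaring. x_1 = 1075^2 mod 2489 = 729. x_2 = 729^2 mod 2489 = 1284. Reached i = s−1 = 2 without hitting −1: 7 is a Miller–Rabin witness and 2489 is composite.
Base 1428: x_0 = 1428^311 mod 2489 = 661. x_0 is neither 1 nor 2488, so continue squaring. x_1 = 661^2 mod 2489 = 1346. x_2 = 1346^2 mod 2489 = 2213. Reached i = s−1 = 2 without hitting −1: 1428 is a Miller–Rabin witness and 2489 is composite.
Base 2295: x_0 = 2295^311 mod 2489 = 1389. x_0 is neither 1 nor 2488, so continue squaring. x_1 = 1389^2 mod 2489 = 346. x_2 = 346^2 mod 2489 = 244. Reached i = s−1 = 2 without hitting −1: 2295 is a Miller–Rabin witness and 2489 is composite.
The smallest witness among the given bases is 7.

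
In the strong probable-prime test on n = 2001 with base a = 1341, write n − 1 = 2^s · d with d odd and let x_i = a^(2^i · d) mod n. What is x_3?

1968

n − 1 = 2000 = 2^4 · 125, so s = 4 and d = 125.
Repeated squaring mod 2001: 1341^1 ≡ 1341, 1341^2 ≡ 1383, 1341^4 ≡ 1734, 1341^8 ≡ 1254, 1341^16 ≡ 1731, 1341^32 ≡ 864, 1341^64 ≡ 123.
125 = 64 + 32 + 16 + 8 + 4 + 1, so 1341^125 ≡ 123·864·1731·1254·1734·1341 ≡ 750 (mod 2001).
x_0 = 750.
x_1 = 750^2 mod 2001 = 219.
x_2 = 219^2 mod 2001 = 1938.
x_3 = 1938^2 mod 2001 = 1968.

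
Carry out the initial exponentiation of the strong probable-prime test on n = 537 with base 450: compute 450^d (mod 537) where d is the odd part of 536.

n − 1 = 536 = 2^3 · 67, so s = 3 and d = 67.
450^67 mod 537 = 21.

21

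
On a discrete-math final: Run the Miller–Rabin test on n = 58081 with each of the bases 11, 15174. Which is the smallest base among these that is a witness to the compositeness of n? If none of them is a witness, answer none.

n − 1 = 58080 = 2^5 · 1815, so s = 5 and d = 1815.
Base 11: x_0 = 11^1815 mod 58081 = 47829. x_0 is neither 1 nor 58080, so continue squaring. x_1 = 47829^2 mod 58081 = 34975. x_2 = 34975^2 mod 58081 = 6684. x_3 = 6684^2 mod 58081 = 11567. x_4 = 11567^2 mod 58081 = 34946. Reached i = s−1 = 4 without hitting −1: 11 is a Miller–Rabin witness and 58081 is composite.
Base 15174: x_0 = 15174^1815 mod 58081 = 24036. x_0 is neither 1 nor 58080, so continue squaring. x_1 = 24036^2 mod 58081 = 55670. x_2 = 55670^2 mod 58081 = 4821. x_3 = 4821^2 mod 58081 = 9641. x_4 = 9641^2 mod 58081 = 19281. Reached i = s−1 = 4 without hitting −1: 15174 is a Miller–Rabin witness and 58081 is composite.
The smallest witness among the given bases is 11.

11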